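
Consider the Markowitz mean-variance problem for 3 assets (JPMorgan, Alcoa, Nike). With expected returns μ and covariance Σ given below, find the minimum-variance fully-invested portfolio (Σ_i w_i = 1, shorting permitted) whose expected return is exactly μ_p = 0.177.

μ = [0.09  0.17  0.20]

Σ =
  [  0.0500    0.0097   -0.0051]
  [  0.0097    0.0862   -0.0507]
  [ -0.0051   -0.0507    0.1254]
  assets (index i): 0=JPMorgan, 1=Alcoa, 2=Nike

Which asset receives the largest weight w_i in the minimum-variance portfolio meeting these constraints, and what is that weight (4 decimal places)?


Alcoa (0.4993)

x=Σ⁻¹μ = [1.4103  3.6542  3.1297]
y=Σ⁻¹𝟙 = [17.9413  19.2882  16.5025]
a=μᵀx=1.374084  b=𝟙ᵀx=8.194223  c=𝟙ᵀy=53.732085  D=ac−b²=6.687104
λ₁=(c·0.177−b)/D = (53.732085·0.177−8.194223)/6.687104 = 0.196850
λ₂=(a−b·0.177)/D = (1.374084−8.194223·0.177)/6.687104 = -0.011409
w* = 0.196850·x + -0.011409·y:
  w_0 = 0.196850·1.4103 + -0.011409·17.9413 = 0.0729  (JPMorgan)
  w_1 = 0.196850·3.6542 + -0.011409·19.2882 = 0.4993  (Alcoa)
  w_2 = 0.196850·3.1297 + -0.011409·16.5025 = 0.4278  (Nike)
Σw_i=1.0000  μᵀw=0.1770
σ²=wᵀΣw=λ₁·μ_p+λ₂ = 0.196850·0.177 + -0.011409 = 0.023433 ≈ 0.0234


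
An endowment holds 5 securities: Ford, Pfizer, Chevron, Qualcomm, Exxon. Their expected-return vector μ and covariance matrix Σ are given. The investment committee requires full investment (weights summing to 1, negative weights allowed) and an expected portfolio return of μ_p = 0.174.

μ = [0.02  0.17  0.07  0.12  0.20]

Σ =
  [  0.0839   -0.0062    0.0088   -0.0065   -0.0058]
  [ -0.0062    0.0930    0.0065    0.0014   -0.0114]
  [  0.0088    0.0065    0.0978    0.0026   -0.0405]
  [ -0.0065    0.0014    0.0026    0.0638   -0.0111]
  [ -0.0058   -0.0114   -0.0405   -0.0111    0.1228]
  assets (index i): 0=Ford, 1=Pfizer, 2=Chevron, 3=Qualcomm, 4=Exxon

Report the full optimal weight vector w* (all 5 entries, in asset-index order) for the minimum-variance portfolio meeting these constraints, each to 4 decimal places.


x=Σ⁻¹μ = [0.5821  2.0390  1.5251  2.2777  2.5543]
y=Σ⁻¹𝟙 = [13.9358  12.4001  14.4488  19.0938  16.4439]
a=μᵀx=1.249210  b=𝟙ᵀx=8.978189  c=𝟙ᵀy=76.322463  D=ac−b²=14.734906
λ₁=(c·0.174−b)/D = (76.322463·0.174−8.978189)/14.734906 = 0.291954
λ₂=(a−b·0.174)/D = (1.249210−8.978189·0.174)/14.734906 = -0.021242
w* = 0.291954·x + -0.021242·y:
  w_0 = 0.291954·0.5821 + -0.021242·13.9358 = -0.1261  (Ford)
  w_1 = 0.291954·2.0390 + -0.021242·12.4001 = 0.3319  (Pfizer)
  w_2 = 0.291954·1.5251 + -0.021242·14.4488 = 0.1383  (Chevron)
  w_3 = 0.291954·2.2777 + -0.021242·19.0938 = 0.2594  (Qualcomm)
  w_4 = 0.291954·2.5543 + -0.021242·16.4439 = 0.3964  (Exxon)
Σw_i=1.0000  μᵀw=0.1740
σ²=wᵀΣw=λ₁·μ_p+λ₂ = 0.291954·0.174 + -0.021242 = 0.029558 ≈ 0.0296

-0.1261  0.3319  0.1383  0.2594  0.3964


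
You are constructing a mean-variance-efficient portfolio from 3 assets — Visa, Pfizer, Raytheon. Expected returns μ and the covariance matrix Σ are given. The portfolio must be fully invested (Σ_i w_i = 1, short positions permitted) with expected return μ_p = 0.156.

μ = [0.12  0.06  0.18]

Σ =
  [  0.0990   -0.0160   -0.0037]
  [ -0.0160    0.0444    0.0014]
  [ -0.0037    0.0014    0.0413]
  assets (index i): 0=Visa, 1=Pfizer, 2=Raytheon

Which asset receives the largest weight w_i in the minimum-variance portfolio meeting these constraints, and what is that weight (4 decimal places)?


Raytheon (0.7012)

u=Σ⁻¹μ = [1.6714  1.8134  4.4466]
v=Σ⁻¹𝟙 = [15.4363  27.3073  24.6703]
a=μᵀu=1.109765  b=𝟙ᵀu=7.931453  c=𝟙ᵀv=67.413919  D=ac−b²=11.905639
λ₁=(c·0.156−b)/D = (67.413919·0.156−7.931453)/11.905639 = 0.217134
λ₂=(a−b·0.156)/D = (1.109765−7.931453·0.156)/11.905639 = -0.010713
w* = 0.217134·u + -0.010713·v:
  w_0 = 0.217134·1.6714 + -0.010713·15.4363 = 0.1976  (Visa)
  w_1 = 0.217134·1.8134 + -0.010713·27.3073 = 0.1012  (Pfizer)
  w_2 = 0.217134·4.4466 + -0.010713·24.6703 = 0.7012  (Raytheon)
Σw_i=1.0000  μᵀw=0.1560
σ²=wᵀΣw=λ₁·μ_p+λ₂ = 0.217134·0.156 + -0.010713 = 0.023160 ≈ 0.0232


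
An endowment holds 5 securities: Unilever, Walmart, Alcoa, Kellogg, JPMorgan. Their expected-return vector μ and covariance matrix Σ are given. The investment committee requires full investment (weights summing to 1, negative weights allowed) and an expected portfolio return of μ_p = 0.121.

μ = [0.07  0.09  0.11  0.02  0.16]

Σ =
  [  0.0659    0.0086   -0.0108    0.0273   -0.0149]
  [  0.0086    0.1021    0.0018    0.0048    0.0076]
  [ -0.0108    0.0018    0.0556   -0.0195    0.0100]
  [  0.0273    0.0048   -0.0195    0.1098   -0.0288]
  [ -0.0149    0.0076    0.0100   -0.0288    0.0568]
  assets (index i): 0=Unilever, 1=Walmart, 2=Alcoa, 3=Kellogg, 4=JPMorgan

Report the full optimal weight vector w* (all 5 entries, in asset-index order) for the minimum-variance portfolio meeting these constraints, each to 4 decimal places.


u=Σ⁻¹μ = [1.6921  0.4078  2.0369  0.9830  3.3460]
v=Σ⁻¹𝟙 = [17.5581  5.3419  21.9529  15.0309  25.2531]
a=μᵀu=0.934229  b=𝟙ᵀu=8.465785  c=𝟙ᵀv=85.137041  D=ac−b²=7.867966
λ₁=(c·0.121−b)/D = (85.137041·0.121−8.465785)/7.867966 = 0.233325
λ₂=(a−b·0.121)/D = (0.934229−8.465785·0.121)/7.867966 = -0.011455
w* = 0.233325·u + -0.011455·v:
  w_0 = 0.233325·1.6921 + -0.011455·17.5581 = 0.1937  (Unilever)
  w_1 = 0.233325·0.4078 + -0.011455·5.3419 = 0.0339  (Walmart)
  w_2 = 0.233325·2.0369 + -0.011455·21.9529 = 0.2238  (Alcoa)
  w_3 = 0.233325·0.9830 + -0.011455·15.0309 = 0.0572  (Kellogg)
  w_4 = 0.233325·3.3460 + -0.011455·25.2531 = 0.4914  (JPMorgan)
Σw_i=1.0000  μᵀw=0.1210
σ²=wᵀΣw=λ₁·μ_p+λ₂ = 0.233325·0.121 + -0.011455 = 0.016777 ≈ 0.0168

0.1937  0.0339  0.2238  0.0572  0.4914


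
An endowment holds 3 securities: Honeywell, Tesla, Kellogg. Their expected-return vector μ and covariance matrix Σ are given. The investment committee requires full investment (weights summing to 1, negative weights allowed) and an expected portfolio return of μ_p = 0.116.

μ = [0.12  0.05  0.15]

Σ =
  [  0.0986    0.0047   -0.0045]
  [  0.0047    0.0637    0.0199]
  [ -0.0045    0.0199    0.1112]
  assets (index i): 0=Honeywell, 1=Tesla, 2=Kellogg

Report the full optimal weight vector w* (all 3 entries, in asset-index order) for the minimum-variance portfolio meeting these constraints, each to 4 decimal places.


0.3980  0.2206  0.3814

u=Σ⁻¹μ = [1.2659  0.2692  1.3520]
v=Σ⁻¹𝟙 = [9.8587  12.7500  7.1101]
a=μᵀu=0.368165  b=𝟙ᵀu=2.887056  c=𝟙ᵀv=29.718774  D=ac−b²=2.606307
λ₁=(c·0.116−b)/D = (29.718774·0.116−2.887056)/2.606307 = 0.214987
λ₂=(a−b·0.116)/D = (0.368165−2.887056·0.116)/2.606307 = 0.012764
w* = 0.214987·u + 0.012764·v:
  w_0 = 0.214987·1.2659 + 0.012764·9.8587 = 0.3980  (Honeywell)
  w_1 = 0.214987·0.2692 + 0.012764·12.7500 = 0.2206  (Tesla)
  w_2 = 0.214987·1.3520 + 0.012764·7.1101 = 0.3814  (Kellogg)
Σw_i=1.0000  μᵀw=0.1160
σ²=wᵀΣw=λ₁·μ_p+λ₂ = 0.214987·0.116 + 0.012764 = 0.037702 ≈ 0.0377


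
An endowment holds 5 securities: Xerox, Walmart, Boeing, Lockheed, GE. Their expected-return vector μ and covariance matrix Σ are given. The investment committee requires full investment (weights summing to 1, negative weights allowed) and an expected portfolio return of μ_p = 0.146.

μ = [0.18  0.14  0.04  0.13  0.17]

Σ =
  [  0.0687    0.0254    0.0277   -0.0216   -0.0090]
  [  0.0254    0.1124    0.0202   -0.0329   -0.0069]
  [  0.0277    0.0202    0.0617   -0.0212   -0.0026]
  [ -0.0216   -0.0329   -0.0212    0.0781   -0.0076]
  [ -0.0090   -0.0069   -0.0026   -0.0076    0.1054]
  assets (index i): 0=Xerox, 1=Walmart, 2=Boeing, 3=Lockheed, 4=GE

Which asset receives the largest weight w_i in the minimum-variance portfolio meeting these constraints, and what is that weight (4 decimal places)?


g=Σ⁻¹μ = [3.4671  1.6525  -0.1516  3.4989  2.2657]
h=Σ⁻¹𝟙 = [14.2029  11.6629  15.9862  27.3304  13.8290]
a=μᵀg=1.689399  b=𝟙ᵀg=10.732659  c=𝟙ᵀh=83.011375  D=ac−b²=25.049369
λ₁=(c·0.146−b)/D = (83.011375·0.146−10.732659)/25.049369 = 0.055371
λ₂=(a−b·0.146)/D = (1.689399−10.732659·0.146)/25.049369 = 0.004888
w* = 0.055371·g + 0.004888·h:
  w_0 = 0.055371·3.4671 + 0.004888·14.2029 = 0.2614  (Xerox)
  w_1 = 0.055371·1.6525 + 0.004888·11.6629 = 0.1485  (Walmart)
  w_2 = 0.055371·-0.1516 + 0.004888·15.9862 = 0.0697  (Boeing)
  w_3 = 0.055371·3.4989 + 0.004888·27.3304 = 0.3273  (Lockheed)
  w_4 = 0.055371·2.2657 + 0.004888·13.8290 = 0.1930  (GE)
Σw_i=1.0000  μᵀw=0.1460
σ²=wᵀΣw=λ₁·μ_p+λ₂ = 0.055371·0.146 + 0.004888 = 0.012972 ≈ 0.0130

Lockheed (0.3273)


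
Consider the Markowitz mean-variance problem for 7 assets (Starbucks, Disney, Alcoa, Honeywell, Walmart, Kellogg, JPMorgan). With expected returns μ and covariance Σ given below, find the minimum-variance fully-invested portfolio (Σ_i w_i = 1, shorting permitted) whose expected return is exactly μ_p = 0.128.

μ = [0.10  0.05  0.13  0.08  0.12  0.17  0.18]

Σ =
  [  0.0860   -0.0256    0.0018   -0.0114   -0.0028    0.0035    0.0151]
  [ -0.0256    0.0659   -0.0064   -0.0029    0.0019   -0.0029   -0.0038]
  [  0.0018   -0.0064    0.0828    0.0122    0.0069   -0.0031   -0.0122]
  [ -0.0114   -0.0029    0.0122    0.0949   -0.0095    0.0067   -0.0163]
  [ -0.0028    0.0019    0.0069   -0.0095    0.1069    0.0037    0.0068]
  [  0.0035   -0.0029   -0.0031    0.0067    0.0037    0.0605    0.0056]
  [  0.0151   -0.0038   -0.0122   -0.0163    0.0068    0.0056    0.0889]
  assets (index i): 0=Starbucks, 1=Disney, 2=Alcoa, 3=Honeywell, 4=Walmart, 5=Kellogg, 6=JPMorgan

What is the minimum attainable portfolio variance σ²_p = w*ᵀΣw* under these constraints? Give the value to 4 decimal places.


0.0112

g=Σ⁻¹μ = [1.3352  1.7115  1.8433  1.0878  0.8835  2.5407  2.0959]
h=Σ⁻¹𝟙 = [18.2705  25.2303  13.2023  13.7154  8.4959  14.2081  12.0054]
a=μᵀg=1.460954  b=𝟙ᵀg=11.497954  c=𝟙ᵀh=105.127901  D=ac−b²=21.384102
λ₁=(c·0.128−b)/D = (105.127901·0.128−11.497954)/21.384102 = 0.091583
λ₂=(a−b·0.128)/D = (1.460954−11.497954·0.128)/21.384102 = -0.000504
w* = 0.091583·g + -0.000504·h:
  w_0 = 0.091583·1.3352 + -0.000504·18.2705 = 0.1131  (Starbucks)
  w_1 = 0.091583·1.7115 + -0.000504·25.2303 = 0.1440  (Disney)
  w_2 = 0.091583·1.8433 + -0.000504·13.2023 = 0.1622  (Alcoa)
  w_3 = 0.091583·1.0878 + -0.000504·13.7154 = 0.0927  (Honeywell)
  w_4 = 0.091583·0.8835 + -0.000504·8.4959 = 0.0766  (Walmart)
  w_5 = 0.091583·2.5407 + -0.000504·14.2081 = 0.2255  (Kellogg)
  w_6 = 0.091583·2.0959 + -0.000504·12.0054 = 0.1859  (JPMorgan)
Σw_i=1.0000  μᵀw=0.1280
σ²=wᵀΣw=λ₁·μ_p+λ₂ = 0.091583·0.128 + -0.000504 = 0.011218 ≈ 0.0112


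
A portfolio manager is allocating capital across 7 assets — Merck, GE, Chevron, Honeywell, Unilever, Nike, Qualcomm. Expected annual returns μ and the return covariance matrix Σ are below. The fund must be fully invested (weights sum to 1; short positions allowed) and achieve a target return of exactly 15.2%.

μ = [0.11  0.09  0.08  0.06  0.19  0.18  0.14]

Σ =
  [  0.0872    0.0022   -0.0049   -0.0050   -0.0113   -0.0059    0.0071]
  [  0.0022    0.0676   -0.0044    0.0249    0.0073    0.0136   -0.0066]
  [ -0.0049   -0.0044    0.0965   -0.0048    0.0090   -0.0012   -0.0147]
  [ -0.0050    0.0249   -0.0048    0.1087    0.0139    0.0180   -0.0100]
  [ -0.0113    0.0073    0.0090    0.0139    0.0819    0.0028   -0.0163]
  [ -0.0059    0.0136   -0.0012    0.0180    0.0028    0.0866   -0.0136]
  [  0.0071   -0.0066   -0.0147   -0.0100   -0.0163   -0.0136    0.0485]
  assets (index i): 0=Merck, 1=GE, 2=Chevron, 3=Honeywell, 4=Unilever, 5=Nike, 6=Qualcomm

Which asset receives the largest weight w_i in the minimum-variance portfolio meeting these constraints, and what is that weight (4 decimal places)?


Qualcomm (0.3494)

x=Σ⁻¹μ = [1.5076  0.9527  1.4652  0.0760  3.1894  2.7329  5.0936]
y=Σ⁻¹𝟙 = [12.6481  11.8081  16.0182  6.5681  16.7539  14.5703  36.2995]
a=μᵀx=2.184365  b=𝟙ᵀx=15.017406  c=𝟙ᵀy=114.666315  D=ac−b²=24.950656
λ₁=(c·0.152−b)/D = (114.666315·0.152−15.017406)/24.950656 = 0.096666
λ₂=(a−b·0.152)/D = (2.184365−15.017406·0.152)/24.950656 = -0.003939
w* = 0.096666·x + -0.003939·y:
  w_0 = 0.096666·1.5076 + -0.003939·12.6481 = 0.0959  (Merck)
  w_1 = 0.096666·0.9527 + -0.003939·11.8081 = 0.0456  (GE)
  w_2 = 0.096666·1.4652 + -0.003939·16.0182 = 0.0785  (Chevron)
  w_3 = 0.096666·0.0760 + -0.003939·6.5681 = -0.0185  (Honeywell)
  w_4 = 0.096666·3.1894 + -0.003939·16.7539 = 0.2423  (Unilever)
  w_5 = 0.096666·2.7329 + -0.003939·14.5703 = 0.2068  (Nike)
  w_6 = 0.096666·5.0936 + -0.003939·36.2995 = 0.3494  (Qualcomm)
Σw_i=1.0000  μᵀw=0.1520
σ²=wᵀΣw=λ₁·μ_p+λ₂ = 0.096666·0.152 + -0.003939 = 0.010754 ≈ 0.0108


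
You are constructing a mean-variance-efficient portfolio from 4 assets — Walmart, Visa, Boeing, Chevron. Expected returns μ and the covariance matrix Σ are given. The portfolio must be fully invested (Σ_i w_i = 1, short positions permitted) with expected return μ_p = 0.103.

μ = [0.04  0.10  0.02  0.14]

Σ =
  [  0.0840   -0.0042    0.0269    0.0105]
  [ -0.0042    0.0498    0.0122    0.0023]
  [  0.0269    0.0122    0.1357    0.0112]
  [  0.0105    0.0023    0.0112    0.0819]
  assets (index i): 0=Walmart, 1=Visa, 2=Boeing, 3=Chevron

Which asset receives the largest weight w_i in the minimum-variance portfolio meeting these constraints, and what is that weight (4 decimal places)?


u=Σ⁻¹μ = [0.4578  2.0353  -0.2608  1.6292]
v=Σ⁻¹𝟙 = [10.8230  19.8944  2.6176  9.9058]
a=μᵀu=0.444717  b=𝟙ᵀu=3.861519  c=𝟙ᵀv=43.240733  D=ac−b²=4.318542
λ₁=(c·0.103−b)/D = (43.240733·0.103−3.861519)/4.318542 = 0.137147
λ₂=(a−b·0.103)/D = (0.444717−3.861519·0.103)/4.318542 = 0.010879
w* = 0.137147·u + 0.010879·v:
  w_0 = 0.137147·0.4578 + 0.010879·10.8230 = 0.1805  (Walmart)
  w_1 = 0.137147·2.0353 + 0.010879·19.8944 = 0.4956  (Visa)
  w_2 = 0.137147·-0.2608 + 0.010879·2.6176 = -0.0073  (Boeing)
  w_3 = 0.137147·1.6292 + 0.010879·9.9058 = 0.3312  (Chevron)
Σw_i=1.0000  μᵀw=0.1030
σ²=wᵀΣw=λ₁·μ_p+λ₂ = 0.137147·0.103 + 0.010879 = 0.025005 ≈ 0.0250

Visa (0.4956)


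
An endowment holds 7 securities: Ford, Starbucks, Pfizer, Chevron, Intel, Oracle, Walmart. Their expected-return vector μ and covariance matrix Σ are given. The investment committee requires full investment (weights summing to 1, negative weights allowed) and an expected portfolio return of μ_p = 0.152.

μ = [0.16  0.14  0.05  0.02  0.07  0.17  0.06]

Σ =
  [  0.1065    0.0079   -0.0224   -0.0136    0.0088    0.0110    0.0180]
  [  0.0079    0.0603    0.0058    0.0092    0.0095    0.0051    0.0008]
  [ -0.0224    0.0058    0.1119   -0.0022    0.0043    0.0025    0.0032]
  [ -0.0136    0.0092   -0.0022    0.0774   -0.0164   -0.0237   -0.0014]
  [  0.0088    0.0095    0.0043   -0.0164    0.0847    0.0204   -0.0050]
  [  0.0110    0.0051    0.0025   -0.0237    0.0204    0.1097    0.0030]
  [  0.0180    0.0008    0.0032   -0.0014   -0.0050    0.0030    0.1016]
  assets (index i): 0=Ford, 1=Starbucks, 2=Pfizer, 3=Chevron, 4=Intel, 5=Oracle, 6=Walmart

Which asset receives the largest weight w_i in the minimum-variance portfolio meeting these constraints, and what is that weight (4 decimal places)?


u=Σ⁻¹μ = [1.3764  1.7920  0.5941  0.8067  0.2819  1.4285  0.2967]
v=Σ⁻¹𝟙 = [10.0311  8.6862  9.9977  19.3275  11.2621  9.3345  8.2270]
a=μᵀu=0.797331  b=𝟙ᵀu=6.576314  c=𝟙ᵀv=76.866155  D=ac−b²=18.039891
λ₁=(c·0.152−b)/D = (76.866155·0.152−6.576314)/18.039891 = 0.283114
λ₂=(a−b·0.152)/D = (0.797331−6.576314·0.152)/18.039891 = -0.011212
w* = 0.283114·u + -0.011212·v:
  w_0 = 0.283114·1.3764 + -0.011212·10.0311 = 0.2772  (Ford)
  w_1 = 0.283114·1.7920 + -0.011212·8.6862 = 0.4100  (Starbucks)
  w_2 = 0.283114·0.5941 + -0.011212·9.9977 = 0.0561  (Pfizer)
  w_3 = 0.283114·0.8067 + -0.011212·19.3275 = 0.0117  (Chevron)
  w_4 = 0.283114·0.2819 + -0.011212·11.2621 = -0.0465  (Intel)
  w_5 = 0.283114·1.4285 + -0.011212·9.3345 = 0.2998  (Oracle)
  w_6 = 0.283114·0.2967 + -0.011212·8.2270 = -0.0082  (Walmart)
Σw_i=1.0000  μᵀw=0.1520
σ²=wᵀΣw=λ₁·μ_p+λ₂ = 0.283114·0.152 + -0.011212 = 0.031821 ≈ 0.0318

Starbucks (0.4100)


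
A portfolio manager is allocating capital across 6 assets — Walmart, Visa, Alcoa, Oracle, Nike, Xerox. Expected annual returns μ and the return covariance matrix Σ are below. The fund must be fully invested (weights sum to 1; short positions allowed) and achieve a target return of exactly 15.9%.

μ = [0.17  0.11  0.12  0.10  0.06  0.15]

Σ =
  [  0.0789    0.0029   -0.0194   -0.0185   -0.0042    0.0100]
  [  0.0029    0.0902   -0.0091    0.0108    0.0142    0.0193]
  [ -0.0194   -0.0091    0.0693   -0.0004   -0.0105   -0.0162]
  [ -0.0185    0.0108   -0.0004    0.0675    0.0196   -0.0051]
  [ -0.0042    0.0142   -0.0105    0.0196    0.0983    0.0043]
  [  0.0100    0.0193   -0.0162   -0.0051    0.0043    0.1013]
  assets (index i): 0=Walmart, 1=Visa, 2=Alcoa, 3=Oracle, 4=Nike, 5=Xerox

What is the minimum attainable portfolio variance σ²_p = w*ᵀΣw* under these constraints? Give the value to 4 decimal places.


0.0267

x=Σ⁻¹μ = [3.2654  0.7468  3.2063  2.2644  0.4620  1.6233]
y=Σ⁻¹𝟙 = [22.0213  7.0554  25.5132  18.1711  8.7165  10.9785]
a=μᵀx=1.519671  b=𝟙ᵀx=11.568177  c=𝟙ᵀy=92.456001  D=ac−b²=6.679998
λ₁=(c·0.159−b)/D = (92.456001·0.159−11.568177)/6.679998 = 0.468911
λ₂=(a−b·0.159)/D = (1.519671−11.568177·0.159)/6.679998 = -0.047855
w* = 0.468911·x + -0.047855·y:
  w_0 = 0.468911·3.2654 + -0.047855·22.0213 = 0.4773  (Walmart)
  w_1 = 0.468911·0.7468 + -0.047855·7.0554 = 0.0126  (Visa)
  w_2 = 0.468911·3.2063 + -0.047855·25.5132 = 0.2826  (Alcoa)
  w_3 = 0.468911·2.2644 + -0.047855·18.1711 = 0.1923  (Oracle)
  w_4 = 0.468911·0.4620 + -0.047855·8.7165 = -0.2005  (Nike)
  w_5 = 0.468911·1.6233 + -0.047855·10.9785 = 0.2358  (Xerox)
Σw_i=1.0000  μᵀw=0.1590
σ²=wᵀΣw=λ₁·μ_p+λ₂ = 0.468911·0.159 + -0.047855 = 0.026702 ≈ 0.0267


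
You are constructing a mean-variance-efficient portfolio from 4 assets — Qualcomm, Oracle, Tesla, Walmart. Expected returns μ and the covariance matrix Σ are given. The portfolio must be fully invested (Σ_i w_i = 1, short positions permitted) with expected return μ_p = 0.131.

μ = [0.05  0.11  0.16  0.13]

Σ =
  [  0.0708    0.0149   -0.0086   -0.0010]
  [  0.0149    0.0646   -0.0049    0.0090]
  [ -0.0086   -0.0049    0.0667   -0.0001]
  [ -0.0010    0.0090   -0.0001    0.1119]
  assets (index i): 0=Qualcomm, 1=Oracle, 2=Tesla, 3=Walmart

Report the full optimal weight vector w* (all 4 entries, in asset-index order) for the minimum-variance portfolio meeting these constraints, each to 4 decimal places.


0.0907  0.2731  0.4571  0.1791

p=Σ⁻¹μ = [0.7024  1.5934  2.6080  1.0422]
q=Σ⁻¹𝟙 = [13.7518  12.5264  17.6979  8.0678]
a=μᵀp=0.763157  b=𝟙ᵀp=5.945976  c=𝟙ᵀq=52.043921  D=ac−b²=4.363059
λ₁=(c·0.131−b)/D = (52.043921·0.131−5.945976)/4.363059 = 0.199809
λ₂=(a−b·0.131)/D = (0.763157−5.945976·0.131)/4.363059 = -0.003613
w* = 0.199809·p + -0.003613·q:
  w_0 = 0.199809·0.7024 + -0.003613·13.7518 = 0.0907  (Qualcomm)
  w_1 = 0.199809·1.5934 + -0.003613·12.5264 = 0.2731  (Oracle)
  w_2 = 0.199809·2.6080 + -0.003613·17.6979 = 0.4571  (Tesla)
  w_3 = 0.199809·1.0422 + -0.003613·8.0678 = 0.1791  (Walmart)
Σw_i=1.0000  μᵀw=0.1310
σ²=wᵀΣw=λ₁·μ_p+λ₂ = 0.199809·0.131 + -0.003613 = 0.022561 ≈ 0.0226


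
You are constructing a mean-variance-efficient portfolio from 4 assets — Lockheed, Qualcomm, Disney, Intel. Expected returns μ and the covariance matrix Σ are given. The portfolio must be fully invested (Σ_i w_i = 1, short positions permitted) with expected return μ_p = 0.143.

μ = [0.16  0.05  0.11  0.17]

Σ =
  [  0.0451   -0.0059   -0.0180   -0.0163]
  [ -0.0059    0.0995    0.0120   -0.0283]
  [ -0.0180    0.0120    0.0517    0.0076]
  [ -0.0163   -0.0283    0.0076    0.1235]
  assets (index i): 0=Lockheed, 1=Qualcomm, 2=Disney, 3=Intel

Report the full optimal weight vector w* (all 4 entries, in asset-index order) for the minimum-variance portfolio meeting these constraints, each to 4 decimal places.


p=Σ⁻¹μ = [5.9155  1.0331  3.6283  2.1707]
q=Σ⁻¹𝟙 = [40.4868  13.2426  28.1978  14.7401]
a=μᵀp=1.766266  b=𝟙ᵀp=12.747591  c=𝟙ᵀq=96.667318  D=ac−b²=8.239096
λ₁=(c·0.143−b)/D = (96.667318·0.143−12.747591)/8.239096 = 0.130577
λ₂=(a−b·0.143)/D = (1.766266−12.747591·0.143)/8.239096 = -0.006875
w* = 0.130577·p + -0.006875·q:
  w_0 = 0.130577·5.9155 + -0.006875·40.4868 = 0.4941  (Lockheed)
  w_1 = 0.130577·1.0331 + -0.006875·13.2426 = 0.0439  (Qualcomm)
  w_2 = 0.130577·3.6283 + -0.006875·28.1978 = 0.2799  (Disney)
  w_3 = 0.130577·2.1707 + -0.006875·14.7401 = 0.1821  (Intel)
Σw_i=1.0000  μᵀw=0.1430
σ²=wᵀΣw=λ₁·μ_p+λ₂ = 0.130577·0.143 + -0.006875 = 0.011798 ≈ 0.0118

0.4941  0.0439  0.2799  0.1821


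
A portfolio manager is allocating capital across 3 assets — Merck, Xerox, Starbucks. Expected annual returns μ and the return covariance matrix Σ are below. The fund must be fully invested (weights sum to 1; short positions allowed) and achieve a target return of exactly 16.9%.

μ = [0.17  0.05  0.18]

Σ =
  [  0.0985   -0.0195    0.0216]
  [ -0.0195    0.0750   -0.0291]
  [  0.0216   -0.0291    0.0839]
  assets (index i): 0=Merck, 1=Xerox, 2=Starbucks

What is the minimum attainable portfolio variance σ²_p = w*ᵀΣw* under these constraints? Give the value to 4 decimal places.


g=Σ⁻¹μ = [1.5924  2.0268  2.4384]
h=Σ⁻¹𝟙 = [10.9320  22.7729  17.0031]
a=μᵀg=0.810967  b=𝟙ᵀg=6.057641  c=𝟙ᵀh=50.707955  D=ac−b²=4.427458
λ₁=(c·0.169−b)/D = (50.707955·0.169−6.057641)/4.427458 = 0.567369
λ₂=(a−b·0.169)/D = (0.810967−6.057641·0.169)/4.427458 = -0.048058
w* = 0.567369·g + -0.048058·h:
  w_0 = 0.567369·1.5924 + -0.048058·10.9320 = 0.3781  (Merck)
  w_1 = 0.567369·2.0268 + -0.048058·22.7729 = 0.0555  (Xerox)
  w_2 = 0.567369·2.4384 + -0.048058·17.0031 = 0.5664  (Starbucks)
Σw_i=1.0000  μᵀw=0.1690
σ²=wᵀΣw=λ₁·μ_p+λ₂ = 0.567369·0.169 + -0.048058 = 0.047827 ≈ 0.0478

0.0478


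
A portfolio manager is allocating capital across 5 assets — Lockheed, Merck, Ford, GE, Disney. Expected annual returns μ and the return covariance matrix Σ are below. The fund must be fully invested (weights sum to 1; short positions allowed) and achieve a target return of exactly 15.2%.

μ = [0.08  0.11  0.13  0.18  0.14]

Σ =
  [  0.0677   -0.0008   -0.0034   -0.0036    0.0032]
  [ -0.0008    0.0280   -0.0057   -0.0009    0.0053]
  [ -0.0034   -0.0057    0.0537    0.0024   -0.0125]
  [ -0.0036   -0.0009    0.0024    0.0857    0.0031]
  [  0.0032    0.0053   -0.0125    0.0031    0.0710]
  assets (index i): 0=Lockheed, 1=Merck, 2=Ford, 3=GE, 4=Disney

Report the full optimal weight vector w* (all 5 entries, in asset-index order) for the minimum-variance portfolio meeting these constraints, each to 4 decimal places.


p=Σ⁻¹μ = [1.4112  4.3238  3.3644  2.0353  2.0889]
q=Σ⁻¹𝟙 = [16.4970  39.2279  26.7184  11.4967  14.6147]
a=μᵀp=1.684693  b=𝟙ᵀp=13.223685  c=𝟙ᵀq=108.554709  D=ac−b²=8.015549
λ₁=(c·0.152−b)/D = (108.554709·0.152−13.223685)/8.015549 = 0.408784
λ₂=(a−b·0.152)/D = (1.684693−13.223685·0.152)/8.015549 = -0.040584
w* = 0.408784·p + -0.040584·q:
  w_0 = 0.408784·1.4112 + -0.040584·16.4970 = -0.0926  (Lockheed)
  w_1 = 0.408784·4.3238 + -0.040584·39.2279 = 0.1755  (Merck)
  w_2 = 0.408784·3.3644 + -0.040584·26.7184 = 0.2910  (Ford)
  w_3 = 0.408784·2.0353 + -0.040584·11.4967 = 0.3654  (GE)
  w_4 = 0.408784·2.0889 + -0.040584·14.6147 = 0.2608  (Disney)
Σw_i=1.0000  μᵀw=0.1520
σ²=wᵀΣw=λ₁·μ_p+λ₂ = 0.408784·0.152 + -0.040584 = 0.021551 ≈ 0.0216

-0.0926  0.1755  0.2910  0.3654  0.2608


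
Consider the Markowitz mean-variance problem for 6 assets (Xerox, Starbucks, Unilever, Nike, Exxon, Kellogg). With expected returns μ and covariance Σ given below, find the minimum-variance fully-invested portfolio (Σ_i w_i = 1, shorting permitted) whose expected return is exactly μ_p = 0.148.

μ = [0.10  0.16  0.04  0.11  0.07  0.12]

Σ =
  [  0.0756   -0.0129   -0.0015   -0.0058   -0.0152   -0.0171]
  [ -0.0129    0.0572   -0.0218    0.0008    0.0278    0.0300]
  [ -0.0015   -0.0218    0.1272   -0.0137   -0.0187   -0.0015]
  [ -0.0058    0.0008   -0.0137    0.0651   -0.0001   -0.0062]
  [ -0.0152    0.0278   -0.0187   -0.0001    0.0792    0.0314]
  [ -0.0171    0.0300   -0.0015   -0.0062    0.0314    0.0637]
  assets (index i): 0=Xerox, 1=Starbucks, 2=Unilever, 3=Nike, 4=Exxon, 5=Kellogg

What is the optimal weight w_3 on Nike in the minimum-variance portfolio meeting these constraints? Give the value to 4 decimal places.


u=Σ⁻¹μ = [2.3325  3.0155  1.1157  2.2215  0.0137  1.3255]
v=Σ⁻¹𝟙 = [22.6551  17.2918  15.0087  21.3988  10.0713  11.1082]
a=μᵀu=1.164742  b=𝟙ᵀu=10.024396  c=𝟙ᵀv=97.533954  D=ac−b²=13.113368
λ₁=(c·0.148−b)/D = (97.533954·0.148−10.024396)/13.113368 = 0.336346
λ₂=(a−b·0.148)/D = (1.164742−10.024396·0.148)/13.113368 = -0.024316
w* = 0.336346·u + -0.024316·v:
  w_0 = 0.336346·2.3325 + -0.024316·22.6551 = 0.2336  (Xerox)
  w_1 = 0.336346·3.0155 + -0.024316·17.2918 = 0.5938  (Starbucks)
  w_2 = 0.336346·1.1157 + -0.024316·15.0087 = 0.0103  (Unilever)
  w_3 = 0.336346·2.2215 + -0.024316·21.3988 = 0.2269  (Nike)
  w_4 = 0.336346·0.0137 + -0.024316·10.0713 = -0.2403  (Exxon)
  w_5 = 0.336346·1.3255 + -0.024316·11.1082 = 0.1757  (Kellogg)
Σw_i=1.0000  μᵀw=0.1480
σ²=wᵀΣw=λ₁·μ_p+λ₂ = 0.336346·0.148 + -0.024316 = 0.025463 ≈ 0.0255

0.2269


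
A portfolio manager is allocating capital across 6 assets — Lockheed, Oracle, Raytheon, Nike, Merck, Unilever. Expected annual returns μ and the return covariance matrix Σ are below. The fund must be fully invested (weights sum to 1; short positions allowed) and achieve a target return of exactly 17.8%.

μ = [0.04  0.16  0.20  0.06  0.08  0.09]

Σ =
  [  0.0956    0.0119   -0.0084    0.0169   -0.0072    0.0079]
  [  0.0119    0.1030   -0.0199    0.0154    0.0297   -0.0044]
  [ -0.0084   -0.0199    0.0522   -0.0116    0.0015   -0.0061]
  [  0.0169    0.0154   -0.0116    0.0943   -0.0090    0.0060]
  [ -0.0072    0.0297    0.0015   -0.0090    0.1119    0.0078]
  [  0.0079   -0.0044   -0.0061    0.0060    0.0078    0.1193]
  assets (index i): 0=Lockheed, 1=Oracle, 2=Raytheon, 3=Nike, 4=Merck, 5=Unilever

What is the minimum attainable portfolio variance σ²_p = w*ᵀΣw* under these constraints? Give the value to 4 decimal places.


x=Σ⁻¹μ = [0.3480  2.4294  5.0995  0.7391  0.0108  1.0438]
y=Σ⁻¹𝟙 = [9.4592  10.9275  28.0320  10.6465  6.5238  8.6302]
a=μᵀx=1.561672  b=𝟙ᵀx=9.670587  c=𝟙ᵀy=74.219211  D=ac−b²=22.385820
λ₁=(c·0.178−b)/D = (74.219211·0.178−9.670587)/22.385820 = 0.158155
λ₂=(a−b·0.178)/D = (1.561672−9.670587·0.178)/22.385820 = -0.007134
w* = 0.158155·x + -0.007134·y:
  w_0 = 0.158155·0.3480 + -0.007134·9.4592 = -0.0124  (Lockheed)
  w_1 = 0.158155·2.4294 + -0.007134·10.9275 = 0.3063  (Oracle)
  w_2 = 0.158155·5.0995 + -0.007134·28.0320 = 0.6065  (Raytheon)
  w_3 = 0.158155·0.7391 + -0.007134·10.6465 = 0.0409  (Nike)
  w_4 = 0.158155·0.0108 + -0.007134·6.5238 = -0.0448  (Merck)
  w_5 = 0.158155·1.0438 + -0.007134·8.6302 = 0.1035  (Unilever)
Σw_i=1.0000  μᵀw=0.1780
σ²=wᵀΣw=λ₁·μ_p+λ₂ = 0.158155·0.178 + -0.007134 = 0.021018 ≈ 0.0210

0.0210


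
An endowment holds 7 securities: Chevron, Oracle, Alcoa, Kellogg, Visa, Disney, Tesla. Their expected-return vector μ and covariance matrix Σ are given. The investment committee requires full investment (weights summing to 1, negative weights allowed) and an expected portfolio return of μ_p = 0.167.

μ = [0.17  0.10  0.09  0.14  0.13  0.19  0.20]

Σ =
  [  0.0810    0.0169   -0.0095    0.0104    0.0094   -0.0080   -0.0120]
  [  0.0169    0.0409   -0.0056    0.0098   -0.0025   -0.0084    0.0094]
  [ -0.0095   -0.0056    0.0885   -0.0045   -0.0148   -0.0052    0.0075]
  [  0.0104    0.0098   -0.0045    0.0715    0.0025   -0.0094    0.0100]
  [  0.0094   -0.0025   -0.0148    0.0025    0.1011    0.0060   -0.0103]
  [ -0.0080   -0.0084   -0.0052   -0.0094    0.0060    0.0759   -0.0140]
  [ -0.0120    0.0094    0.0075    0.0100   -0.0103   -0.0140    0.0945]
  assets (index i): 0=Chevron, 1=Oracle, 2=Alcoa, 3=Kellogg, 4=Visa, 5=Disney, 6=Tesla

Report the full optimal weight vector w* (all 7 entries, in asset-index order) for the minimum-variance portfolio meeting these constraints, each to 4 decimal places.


0.1980  0.0337  0.0819  0.1052  0.0801  0.2763  0.2247

p=Σ⁻¹μ = [2.3630  1.5375  1.6633  1.5647  1.3646  3.6111  2.6497]
q=Σ⁻¹𝟙 = [10.6828  21.8826  16.5514  11.1435  11.5500  20.4560  11.5585]
a=μᵀp=2.317659  b=𝟙ᵀp=14.753890  c=𝟙ᵀq=103.824770  D=ac−b²=22.953139
λ₁=(c·0.167−b)/D = (103.824770·0.167−14.753890)/22.953139 = 0.112614
λ₂=(a−b·0.167)/D = (2.317659−14.753890·0.167)/22.953139 = -0.006371
w* = 0.112614·p + -0.006371·q:
  w_0 = 0.112614·2.3630 + -0.006371·10.6828 = 0.1980  (Chevron)
  w_1 = 0.112614·1.5375 + -0.006371·21.8826 = 0.0337  (Oracle)
  w_2 = 0.112614·1.6633 + -0.006371·16.5514 = 0.0819  (Alcoa)
  w_3 = 0.112614·1.5647 + -0.006371·11.1435 = 0.1052  (Kellogg)
  w_4 = 0.112614·1.3646 + -0.006371·11.5500 = 0.0801  (Visa)
  w_5 = 0.112614·3.6111 + -0.006371·20.4560 = 0.2763  (Disney)
  w_6 = 0.112614·2.6497 + -0.006371·11.5585 = 0.2247  (Tesla)
Σw_i=1.0000  μᵀw=0.1670
σ²=wᵀΣw=λ₁·μ_p+λ₂ = 0.112614·0.167 + -0.006371 = 0.012435 ≈ 0.0124


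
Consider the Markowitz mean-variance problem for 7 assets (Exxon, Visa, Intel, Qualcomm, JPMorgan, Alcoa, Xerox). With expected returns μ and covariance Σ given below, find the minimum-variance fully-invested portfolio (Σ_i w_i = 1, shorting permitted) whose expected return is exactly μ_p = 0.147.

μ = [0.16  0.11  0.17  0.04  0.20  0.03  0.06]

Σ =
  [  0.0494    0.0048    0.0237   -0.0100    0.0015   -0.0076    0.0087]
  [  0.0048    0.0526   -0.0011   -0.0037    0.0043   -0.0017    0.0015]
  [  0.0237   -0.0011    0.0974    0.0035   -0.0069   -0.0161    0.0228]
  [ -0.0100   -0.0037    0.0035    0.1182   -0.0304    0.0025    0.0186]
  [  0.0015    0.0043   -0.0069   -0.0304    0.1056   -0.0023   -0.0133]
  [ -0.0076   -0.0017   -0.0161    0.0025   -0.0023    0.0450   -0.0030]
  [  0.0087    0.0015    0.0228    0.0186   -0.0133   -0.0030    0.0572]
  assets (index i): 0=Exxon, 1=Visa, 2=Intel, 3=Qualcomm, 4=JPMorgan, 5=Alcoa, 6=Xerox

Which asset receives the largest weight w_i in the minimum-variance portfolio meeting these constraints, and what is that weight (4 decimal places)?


x=Σ⁻¹μ = [2.7451  1.8127  1.4515  1.0854  2.2617  1.7915  0.2722]
y=Σ⁻¹𝟙 = [18.7813  17.7387  8.6991  11.5788  14.5340  30.0685  11.8846]
a=μᵀx=1.451213  b=𝟙ᵀx=11.420192  c=𝟙ᵀy=113.284955  D=ac−b²=33.979775
λ₁=(c·0.147−b)/D = (113.284955·0.147−11.420192)/33.979775 = 0.153994
λ₂=(a−b·0.147)/D = (1.451213−11.420192·0.147)/33.979775 = -0.006697
w* = 0.153994·x + -0.006697·y:
  w_0 = 0.153994·2.7451 + -0.006697·18.7813 = 0.2969  (Exxon)
  w_1 = 0.153994·1.8127 + -0.006697·17.7387 = 0.1604  (Visa)
  w_2 = 0.153994·1.4515 + -0.006697·8.6991 = 0.1653  (Intel)
  w_3 = 0.153994·1.0854 + -0.006697·11.5788 = 0.0896  (Qualcomm)
  w_4 = 0.153994·2.2617 + -0.006697·14.5340 = 0.2510  (JPMorgan)
  w_5 = 0.153994·1.7915 + -0.006697·30.0685 = 0.0745  (Alcoa)
  w_6 = 0.153994·0.2722 + -0.006697·11.8846 = -0.0377  (Xerox)
Σw_i=1.0000  μᵀw=0.1470
σ²=wᵀΣw=λ₁·μ_p+λ₂ = 0.153994·0.147 + -0.006697 = 0.015940 ≈ 0.0159

Exxon (0.2969)


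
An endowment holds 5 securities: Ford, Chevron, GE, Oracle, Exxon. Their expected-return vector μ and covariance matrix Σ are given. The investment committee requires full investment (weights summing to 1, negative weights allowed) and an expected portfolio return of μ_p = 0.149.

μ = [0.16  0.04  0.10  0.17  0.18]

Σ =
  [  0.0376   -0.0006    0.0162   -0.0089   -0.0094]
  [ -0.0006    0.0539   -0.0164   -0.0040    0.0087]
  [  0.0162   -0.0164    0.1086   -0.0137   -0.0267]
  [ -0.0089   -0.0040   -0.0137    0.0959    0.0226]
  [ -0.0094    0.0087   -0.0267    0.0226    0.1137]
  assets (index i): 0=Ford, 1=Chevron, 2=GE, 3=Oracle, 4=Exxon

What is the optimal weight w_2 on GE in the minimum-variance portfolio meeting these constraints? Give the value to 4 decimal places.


0.0977

p=Σ⁻¹μ = [4.7293  0.9777  1.0440  1.9893  1.7490]
q=Σ⁻¹𝟙 = [27.1146  22.1154  12.5605  13.3907  9.6325]
a=μᵀp=1.553194  b=𝟙ᵀp=10.489276  c=𝟙ᵀq=84.813784  D=ac−b²=21.707371
λ₁=(c·0.149−b)/D = (84.813784·0.149−10.489276)/21.707371 = 0.098952
λ₂=(a−b·0.149)/D = (1.553194−10.489276·0.149)/21.707371 = -0.000447
w* = 0.098952·p + -0.000447·q:
  w_0 = 0.098952·4.7293 + -0.000447·27.1146 = 0.4558  (Ford)
  w_1 = 0.098952·0.9777 + -0.000447·22.1154 = 0.0869  (Chevron)
  w_2 = 0.098952·1.0440 + -0.000447·12.5605 = 0.0977  (GE)
  w_3 = 0.098952·1.9893 + -0.000447·13.3907 = 0.1909  (Oracle)
  w_4 = 0.098952·1.7490 + -0.000447·9.6325 = 0.1688  (Exxon)
Σw_i=1.0000  μᵀw=0.1490
σ²=wᵀΣw=λ₁·μ_p+λ₂ = 0.098952·0.149 + -0.000447 = 0.014297 ≈ 0.0143


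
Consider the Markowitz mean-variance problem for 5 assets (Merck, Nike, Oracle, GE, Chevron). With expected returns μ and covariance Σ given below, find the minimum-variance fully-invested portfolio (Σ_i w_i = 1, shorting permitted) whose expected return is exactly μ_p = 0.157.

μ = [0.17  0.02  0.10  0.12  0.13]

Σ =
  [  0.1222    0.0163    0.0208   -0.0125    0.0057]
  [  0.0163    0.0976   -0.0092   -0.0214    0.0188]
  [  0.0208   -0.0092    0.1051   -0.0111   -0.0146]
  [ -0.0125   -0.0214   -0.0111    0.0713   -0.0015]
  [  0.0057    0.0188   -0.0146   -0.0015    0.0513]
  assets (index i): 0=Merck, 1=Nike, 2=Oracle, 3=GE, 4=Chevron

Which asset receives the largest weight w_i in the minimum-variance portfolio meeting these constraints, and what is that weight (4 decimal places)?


Chevron (0.5060)

u=Σ⁻¹μ = [1.2489  0.0586  1.3316  2.1861  2.8168]
v=Σ⁻¹𝟙 = [5.4480  11.5909  14.3674  21.1030  19.3461]
a=μᵀu=0.975167  b=𝟙ᵀu=7.642066  c=𝟙ᵀv=71.855414  D=ac−b²=11.669830
λ₁=(c·0.157−b)/D = (71.855414·0.157−7.642066)/11.669830 = 0.311850
λ₂=(a−b·0.157)/D = (0.975167−7.642066·0.157)/11.669830 = -0.019249
w* = 0.311850·u + -0.019249·v:
  w_0 = 0.311850·1.2489 + -0.019249·5.4480 = 0.2846  (Merck)
  w_1 = 0.311850·0.0586 + -0.019249·11.5909 = -0.2048  (Nike)
  w_2 = 0.311850·1.3316 + -0.019249·14.3674 = 0.1387  (Oracle)
  w_3 = 0.311850·2.1861 + -0.019249·21.1030 = 0.2755  (GE)
  w_4 = 0.311850·2.8168 + -0.019249·19.3461 = 0.5060  (Chevron)
Σw_i=1.0000  μᵀw=0.1570
σ²=wᵀΣw=λ₁·μ_p+λ₂ = 0.311850·0.157 + -0.019249 = 0.029711 ≈ 0.0297


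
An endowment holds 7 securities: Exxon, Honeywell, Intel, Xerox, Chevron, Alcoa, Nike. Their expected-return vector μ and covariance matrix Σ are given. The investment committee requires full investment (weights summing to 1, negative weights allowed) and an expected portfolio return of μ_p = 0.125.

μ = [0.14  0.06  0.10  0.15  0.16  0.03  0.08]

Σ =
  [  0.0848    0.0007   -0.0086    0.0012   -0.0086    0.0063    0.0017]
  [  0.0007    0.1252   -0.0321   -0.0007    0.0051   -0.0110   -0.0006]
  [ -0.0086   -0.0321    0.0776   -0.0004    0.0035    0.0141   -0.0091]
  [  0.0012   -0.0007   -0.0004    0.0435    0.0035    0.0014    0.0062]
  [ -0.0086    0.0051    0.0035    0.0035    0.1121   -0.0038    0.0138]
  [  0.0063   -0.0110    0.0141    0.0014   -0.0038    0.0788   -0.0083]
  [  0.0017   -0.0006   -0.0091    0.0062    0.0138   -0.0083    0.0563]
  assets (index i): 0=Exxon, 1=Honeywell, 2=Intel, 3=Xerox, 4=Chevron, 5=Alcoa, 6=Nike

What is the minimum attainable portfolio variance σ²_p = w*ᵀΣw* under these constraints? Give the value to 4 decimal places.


0.0122

p=Σ⁻¹μ = [1.8917  0.9528  1.9531  3.1750  1.2435  0.1276  1.0540]
q=Σ⁻¹𝟙 = [12.7767  14.0398  19.9697  19.4771  6.1130  11.9927  18.8783]
a=μᵀp=1.280688  b=𝟙ᵀp=10.397784  c=𝟙ᵀq=103.247326  D=ac−b²=24.113679
λ₁=(c·0.125−b)/D = (103.247326·0.125−10.397784)/24.113679 = 0.104013
λ₂=(a−b·0.125)/D = (1.280688−10.397784·0.125)/24.113679 = -0.000789
w* = 0.104013·p + -0.000789·q:
  w_0 = 0.104013·1.8917 + -0.000789·12.7767 = 0.1867  (Exxon)
  w_1 = 0.104013·0.9528 + -0.000789·14.0398 = 0.0880  (Honeywell)
  w_2 = 0.104013·1.9531 + -0.000789·19.9697 = 0.1874  (Intel)
  w_3 = 0.104013·3.1750 + -0.000789·19.4771 = 0.3149  (Xerox)
  w_4 = 0.104013·1.2435 + -0.000789·6.1130 = 0.1245  (Chevron)
  w_5 = 0.104013·0.1276 + -0.000789·11.9927 = 0.0038  (Alcoa)
  w_6 = 0.104013·1.0540 + -0.000789·18.8783 = 0.0947  (Nike)
Σw_i=1.0000  μᵀw=0.1250
σ²=wᵀΣw=λ₁·μ_p+λ₂ = 0.104013·0.125 + -0.000789 = 0.012212 ≈ 0.0122


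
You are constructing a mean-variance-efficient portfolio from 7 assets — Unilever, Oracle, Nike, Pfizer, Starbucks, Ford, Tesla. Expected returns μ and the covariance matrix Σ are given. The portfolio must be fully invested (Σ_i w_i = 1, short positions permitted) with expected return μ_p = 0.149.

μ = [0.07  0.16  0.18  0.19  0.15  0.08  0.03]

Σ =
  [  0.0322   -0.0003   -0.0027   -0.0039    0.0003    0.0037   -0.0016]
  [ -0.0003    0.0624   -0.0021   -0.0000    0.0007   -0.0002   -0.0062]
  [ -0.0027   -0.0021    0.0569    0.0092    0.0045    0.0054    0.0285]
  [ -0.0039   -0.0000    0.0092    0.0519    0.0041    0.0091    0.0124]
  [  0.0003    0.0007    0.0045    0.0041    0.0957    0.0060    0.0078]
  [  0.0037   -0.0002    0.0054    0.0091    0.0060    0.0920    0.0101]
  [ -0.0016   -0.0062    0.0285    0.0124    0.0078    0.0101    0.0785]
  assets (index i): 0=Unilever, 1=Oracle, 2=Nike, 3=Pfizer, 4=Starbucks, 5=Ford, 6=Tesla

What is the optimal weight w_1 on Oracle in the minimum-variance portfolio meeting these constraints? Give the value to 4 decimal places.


0.1922

x=Σ⁻¹μ = [2.7852  2.5486  3.3471  3.4298  1.3227  0.2821  -1.2845]
y=Σ⁻¹𝟙 = [33.8233  17.1409  12.9988  16.4098  8.0473  5.9878  5.9006]
a=μᵀx=2.039311  b=𝟙ᵀx=12.430977  c=𝟙ᵀy=100.308584  D=ac−b²=50.031167
λ₁=(c·0.149−b)/D = (100.308584·0.149−12.430977)/50.031167 = 0.050269
λ₂=(a−b·0.149)/D = (2.039311−12.430977·0.149)/50.031167 = 0.003740
w* = 0.050269·x + 0.003740·y:
  w_0 = 0.050269·2.7852 + 0.003740·33.8233 = 0.2665  (Unilever)
  w_1 = 0.050269·2.5486 + 0.003740·17.1409 = 0.1922  (Oracle)
  w_2 = 0.050269·3.3471 + 0.003740·12.9988 = 0.2169  (Nike)
  w_3 = 0.050269·3.4298 + 0.003740·16.4098 = 0.2338  (Pfizer)
  w_4 = 0.050269·1.3227 + 0.003740·8.0473 = 0.0966  (Starbucks)
  w_5 = 0.050269·0.2821 + 0.003740·5.9878 = 0.0366  (Ford)
  w_6 = 0.050269·-1.2845 + 0.003740·5.9006 = -0.0425  (Tesla)
Σw_i=1.0000  μᵀw=0.1490
σ²=wᵀΣw=λ₁·μ_p+λ₂ = 0.050269·0.149 + 0.003740 = 0.011230 ≈ 0.0112


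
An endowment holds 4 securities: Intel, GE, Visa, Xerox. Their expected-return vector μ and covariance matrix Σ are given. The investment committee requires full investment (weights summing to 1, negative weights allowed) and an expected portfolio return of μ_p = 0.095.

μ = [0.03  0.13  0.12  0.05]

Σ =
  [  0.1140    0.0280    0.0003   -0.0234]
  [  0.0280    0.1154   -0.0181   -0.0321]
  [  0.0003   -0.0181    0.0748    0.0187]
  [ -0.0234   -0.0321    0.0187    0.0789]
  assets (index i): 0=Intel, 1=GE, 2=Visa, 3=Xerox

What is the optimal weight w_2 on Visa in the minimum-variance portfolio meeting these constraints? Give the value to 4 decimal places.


0.3138

g=Σ⁻¹μ = [0.0377  1.6446  1.7790  0.8924]
h=Σ⁻¹𝟙 = [9.1504  13.3319  12.0705  17.9513]
a=μᵀg=0.473029  b=𝟙ᵀg=4.353681  c=𝟙ᵀh=52.504057  D=ac−b²=5.881421
λ₁=(c·0.095−b)/D = (52.504057·0.095−4.353681)/5.881421 = 0.107832
λ₂=(a−b·0.095)/D = (0.473029−4.353681·0.095)/5.881421 = 0.010105
w* = 0.107832·g + 0.010105·h:
  w_0 = 0.107832·0.0377 + 0.010105·9.1504 = 0.0965  (Intel)
  w_1 = 0.107832·1.6446 + 0.010105·13.3319 = 0.3121  (GE)
  w_2 = 0.107832·1.7790 + 0.010105·12.0705 = 0.3138  (Visa)
  w_3 = 0.107832·0.8924 + 0.010105·17.9513 = 0.2776  (Xerox)
Σw_i=1.0000  μᵀw=0.0950
σ²=wᵀΣw=λ₁·μ_p+λ₂ = 0.107832·0.095 + 0.010105 = 0.020349 ≈ 0.0203
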